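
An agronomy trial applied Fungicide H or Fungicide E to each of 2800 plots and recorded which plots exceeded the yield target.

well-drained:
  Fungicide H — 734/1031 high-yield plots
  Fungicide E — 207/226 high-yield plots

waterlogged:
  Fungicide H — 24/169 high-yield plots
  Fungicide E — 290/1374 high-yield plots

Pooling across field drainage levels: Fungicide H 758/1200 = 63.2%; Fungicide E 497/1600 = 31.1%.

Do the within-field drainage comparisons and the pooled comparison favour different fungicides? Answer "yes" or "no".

yes

Within each field drainage level (well-drained 71.2% vs 91.6%; waterlogged 14.2% vs 21.1%), Fungicide E has the higher rate every time. Pooled: 63.2% vs 31.1% — Fungicide H has the higher rate overall. The two comparisons disagree.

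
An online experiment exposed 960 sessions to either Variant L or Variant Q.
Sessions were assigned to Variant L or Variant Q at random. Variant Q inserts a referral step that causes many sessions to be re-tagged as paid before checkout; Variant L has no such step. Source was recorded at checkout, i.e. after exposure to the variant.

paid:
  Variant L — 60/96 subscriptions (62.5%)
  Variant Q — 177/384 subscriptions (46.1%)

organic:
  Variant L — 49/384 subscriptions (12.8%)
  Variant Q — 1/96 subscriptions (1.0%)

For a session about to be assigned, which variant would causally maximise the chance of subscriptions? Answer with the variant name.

Variant Q

The traffic source-specific comparison favours Variant L throughout, but the pooled figures favour Variant Q. The question is whether to condition on traffic source.
Traffic source lies on the pathway variant → traffic source → outcome, so adjusting for it blocks the indirect effect. For the total causal effect of variant, use the unadjusted pooled rates.
Pooled: Variant L 22.7% vs Variant Q 37.1%; Variant Q is higher overall.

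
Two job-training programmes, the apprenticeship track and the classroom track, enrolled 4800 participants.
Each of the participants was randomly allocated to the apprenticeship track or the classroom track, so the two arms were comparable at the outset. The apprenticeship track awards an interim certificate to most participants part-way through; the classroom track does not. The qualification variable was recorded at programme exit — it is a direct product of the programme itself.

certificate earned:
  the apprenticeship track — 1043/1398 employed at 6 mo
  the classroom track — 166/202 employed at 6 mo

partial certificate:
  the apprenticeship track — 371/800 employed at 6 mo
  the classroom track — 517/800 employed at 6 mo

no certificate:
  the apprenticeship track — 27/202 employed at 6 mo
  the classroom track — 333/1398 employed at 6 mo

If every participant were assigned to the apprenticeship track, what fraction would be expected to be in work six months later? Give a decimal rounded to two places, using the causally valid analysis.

0.60

Because the programme influences qualification attained during the programme, qualification attained during the programme is a post-treatment mediator, not a confounder. Stratifying on it would bias the estimate; the causal effect is the crude pooled difference.
So P(outcome | do(the apprenticeship track)) is just the pooled rate for the apprenticeship track: 1441/2400 = 0.600.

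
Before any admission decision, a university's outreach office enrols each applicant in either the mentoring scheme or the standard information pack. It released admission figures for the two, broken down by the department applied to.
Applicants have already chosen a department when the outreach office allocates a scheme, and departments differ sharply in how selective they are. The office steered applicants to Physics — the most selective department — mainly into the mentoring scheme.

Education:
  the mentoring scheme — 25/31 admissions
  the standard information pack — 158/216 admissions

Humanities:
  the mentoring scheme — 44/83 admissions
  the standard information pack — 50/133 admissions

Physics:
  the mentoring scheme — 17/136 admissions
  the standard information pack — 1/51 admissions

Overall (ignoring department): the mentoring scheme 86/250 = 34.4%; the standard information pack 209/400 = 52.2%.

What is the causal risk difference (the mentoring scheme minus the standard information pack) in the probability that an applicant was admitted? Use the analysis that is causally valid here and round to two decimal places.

Within every department level the mentoring scheme has the higher rate, yet pooled the standard information pack does — Simpson's reversal.
Department differs across outreach schemes for reasons unrelated to any effect of the outreach scheme itself, and it separately predicts the outcome — a classic confounder. We must compare within department levels.
Adjusting over the population distribution of department: 0.380·(0.806−0.731) + 0.332·(0.530−0.376) + 0.288·(0.125−0.020) = +0.110.

+0.11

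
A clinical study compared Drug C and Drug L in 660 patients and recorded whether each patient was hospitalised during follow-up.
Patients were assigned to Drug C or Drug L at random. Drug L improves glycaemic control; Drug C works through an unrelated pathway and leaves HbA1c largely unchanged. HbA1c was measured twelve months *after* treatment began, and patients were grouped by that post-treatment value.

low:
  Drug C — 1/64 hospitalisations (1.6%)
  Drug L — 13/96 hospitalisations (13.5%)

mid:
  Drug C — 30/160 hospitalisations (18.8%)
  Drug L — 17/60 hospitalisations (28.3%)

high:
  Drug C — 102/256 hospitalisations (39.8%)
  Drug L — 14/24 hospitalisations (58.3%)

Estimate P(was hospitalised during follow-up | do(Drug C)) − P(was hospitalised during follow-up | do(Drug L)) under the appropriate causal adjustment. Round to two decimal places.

+0.03

HbA1c is downstream of the drug. One should not condition on a consequence of treatment, so the overall rates are the right comparison.
The causal difference is the pooled difference: 0.277 − 0.244 = +0.033.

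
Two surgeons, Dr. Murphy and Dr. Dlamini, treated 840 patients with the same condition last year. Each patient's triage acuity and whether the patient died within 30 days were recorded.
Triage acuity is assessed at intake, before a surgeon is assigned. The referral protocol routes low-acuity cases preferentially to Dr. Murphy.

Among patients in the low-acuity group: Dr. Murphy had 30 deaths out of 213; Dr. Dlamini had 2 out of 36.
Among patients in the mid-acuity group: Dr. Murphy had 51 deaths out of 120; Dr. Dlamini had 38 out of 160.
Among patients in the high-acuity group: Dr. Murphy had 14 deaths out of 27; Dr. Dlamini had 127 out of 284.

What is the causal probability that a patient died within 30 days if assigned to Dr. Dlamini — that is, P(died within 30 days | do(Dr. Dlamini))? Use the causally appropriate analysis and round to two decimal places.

The stratified and pooled comparisons disagree (Dr. Dlamini wins within each triage acuity; Dr. Murphy wins overall), so the answer turns on the causal role of triage acuity.
Here triage acuity is a common cause — it drives both which surgeon a case falls under and the outcome. The crude comparison mixes populations; the stratum-specific rates are the causally relevant ones.
Standardising Dr. Dlamini to the population triage acuity mix: 0.296·2/36 + 0.333·38/160 + 0.370·127/284 = 0.261.

0.26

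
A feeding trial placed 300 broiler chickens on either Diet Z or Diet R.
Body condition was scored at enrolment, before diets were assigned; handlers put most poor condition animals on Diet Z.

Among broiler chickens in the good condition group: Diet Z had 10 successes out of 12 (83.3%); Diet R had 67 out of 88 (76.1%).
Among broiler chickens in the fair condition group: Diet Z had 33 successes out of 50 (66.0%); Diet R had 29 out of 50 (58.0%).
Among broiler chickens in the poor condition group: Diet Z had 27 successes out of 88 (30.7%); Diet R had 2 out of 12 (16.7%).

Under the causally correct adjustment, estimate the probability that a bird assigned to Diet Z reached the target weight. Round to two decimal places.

The stratified and pooled comparisons disagree (Diet Z wins within each starting body condition; Diet R wins overall), so the answer turns on the causal role of starting body condition.
The imbalance in starting body condition arose from how broiler chickens were allocated, not from anything the diet did; and starting body condition independently affects the outcome. The pooled gap is confounded — condition on starting body condition.
Standardising Diet Z to the population starting body condition mix: 0.333·10/12 + 0.333·33/50 + 0.333·27/88 = 0.600.

0.60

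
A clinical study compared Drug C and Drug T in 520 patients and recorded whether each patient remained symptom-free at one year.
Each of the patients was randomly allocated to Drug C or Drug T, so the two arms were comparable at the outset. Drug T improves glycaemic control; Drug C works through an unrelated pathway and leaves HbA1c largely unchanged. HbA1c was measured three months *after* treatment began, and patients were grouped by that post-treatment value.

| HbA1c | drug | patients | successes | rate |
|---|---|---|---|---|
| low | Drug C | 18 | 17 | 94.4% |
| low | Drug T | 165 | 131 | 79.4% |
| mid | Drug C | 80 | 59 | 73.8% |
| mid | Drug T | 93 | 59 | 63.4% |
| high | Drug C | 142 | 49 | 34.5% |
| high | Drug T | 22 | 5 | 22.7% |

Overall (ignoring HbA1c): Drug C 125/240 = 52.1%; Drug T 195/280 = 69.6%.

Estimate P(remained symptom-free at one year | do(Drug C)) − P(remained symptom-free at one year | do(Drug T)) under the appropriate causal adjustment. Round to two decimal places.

The HbA1c-specific comparison favours Drug C throughout, but the pooled figures favour Drug T. The question is whether to condition on HbA1c.
HbA1c lies on the pathway drug → HbA1c → outcome, so adjusting for it blocks the indirect effect. For the total causal effect of drug, use the unadjusted pooled rates.
The causal difference is the pooled difference: 0.521 − 0.696 = -0.176.

-0.18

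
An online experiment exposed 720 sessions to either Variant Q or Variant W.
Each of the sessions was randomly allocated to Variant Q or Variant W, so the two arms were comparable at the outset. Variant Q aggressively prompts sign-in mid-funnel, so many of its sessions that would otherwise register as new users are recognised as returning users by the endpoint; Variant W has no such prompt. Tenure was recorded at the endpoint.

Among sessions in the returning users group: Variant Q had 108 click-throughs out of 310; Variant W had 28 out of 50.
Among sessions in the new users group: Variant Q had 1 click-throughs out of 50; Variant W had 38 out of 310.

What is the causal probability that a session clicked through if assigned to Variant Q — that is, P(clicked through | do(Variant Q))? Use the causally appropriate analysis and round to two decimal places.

0.30

Variant W is higher inside every user tenure stratum but Variant Q is higher in aggregate. Whether to stratify depends on how user tenure relates to the variant.
User tenure lies on the pathway variant → user tenure → outcome, so adjusting for it blocks the indirect effect. For the total causal effect of variant, use the unadjusted pooled rates.
So P(outcome | do(Variant Q)) is just the pooled rate for Variant Q: 109/360 = 0.303.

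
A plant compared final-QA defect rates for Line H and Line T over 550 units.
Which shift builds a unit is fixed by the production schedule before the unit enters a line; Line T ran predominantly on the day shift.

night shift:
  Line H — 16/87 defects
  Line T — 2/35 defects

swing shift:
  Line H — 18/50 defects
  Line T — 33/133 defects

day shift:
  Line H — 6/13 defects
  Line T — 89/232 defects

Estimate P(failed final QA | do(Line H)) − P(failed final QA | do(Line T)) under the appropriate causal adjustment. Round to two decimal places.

+0.10

The stratified and pooled comparisons disagree (Line T wins within each shift; Line H wins overall), so the answer turns on the causal role of shift.
Here shift is a common cause — it drives both which line a case falls under and the outcome. The crude comparison mixes populations; the stratum-specific rates are the causally relevant ones.
Adjusting over the population distribution of shift: 0.222·(0.184−0.057) + 0.333·(0.360−0.248) + 0.445·(0.462−0.384) = +0.100.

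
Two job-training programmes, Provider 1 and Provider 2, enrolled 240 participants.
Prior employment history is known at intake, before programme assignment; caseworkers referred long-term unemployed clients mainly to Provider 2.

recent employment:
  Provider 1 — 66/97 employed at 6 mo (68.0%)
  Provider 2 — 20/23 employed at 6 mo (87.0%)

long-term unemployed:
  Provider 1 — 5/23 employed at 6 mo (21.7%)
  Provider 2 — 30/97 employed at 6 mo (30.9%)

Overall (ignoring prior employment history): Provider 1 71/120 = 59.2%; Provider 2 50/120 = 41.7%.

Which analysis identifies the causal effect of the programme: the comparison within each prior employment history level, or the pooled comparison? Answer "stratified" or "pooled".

The imbalance in prior employment history arose from how participants were allocated, not from anything the programme did; and prior employment history independently affects the outcome. The pooled gap is confounded — condition on prior employment history.
Within each level — recent employment: 68.0% vs 87.0%; long-term unemployed: 21.7% vs 30.9% — Provider 2 is higher every time.

stratified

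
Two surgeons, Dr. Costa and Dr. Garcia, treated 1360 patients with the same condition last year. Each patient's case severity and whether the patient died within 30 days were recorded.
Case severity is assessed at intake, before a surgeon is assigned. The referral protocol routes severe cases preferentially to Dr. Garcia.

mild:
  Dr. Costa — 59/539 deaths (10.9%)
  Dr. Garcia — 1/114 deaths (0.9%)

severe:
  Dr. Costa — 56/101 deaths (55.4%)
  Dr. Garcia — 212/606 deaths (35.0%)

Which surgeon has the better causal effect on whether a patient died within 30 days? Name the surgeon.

Here case severity is a common cause — it drives both which surgeon a case falls under and the outcome. The crude comparison mixes populations; the stratum-specific rates are the causally relevant ones.
Within each level — mild: 10.9% vs 0.9%; severe: 55.4% vs 35.0% — Dr. Garcia is lower every time.

Dr. Garcia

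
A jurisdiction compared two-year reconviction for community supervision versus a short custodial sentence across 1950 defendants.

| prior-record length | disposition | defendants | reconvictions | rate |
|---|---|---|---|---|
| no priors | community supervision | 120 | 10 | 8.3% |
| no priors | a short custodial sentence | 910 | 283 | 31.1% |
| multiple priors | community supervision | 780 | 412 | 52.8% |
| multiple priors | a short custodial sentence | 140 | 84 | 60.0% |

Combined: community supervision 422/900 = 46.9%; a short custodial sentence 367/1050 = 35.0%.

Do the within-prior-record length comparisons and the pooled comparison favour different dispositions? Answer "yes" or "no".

Within each prior-record length level (no priors 8.3% vs 31.1%; multiple priors 52.8% vs 60.0%), community supervision has the lower rate every time. Pooled: 46.9% vs 35.0% — a short custodial sentence has the lower rate overall. The two comparisons disagree.

yes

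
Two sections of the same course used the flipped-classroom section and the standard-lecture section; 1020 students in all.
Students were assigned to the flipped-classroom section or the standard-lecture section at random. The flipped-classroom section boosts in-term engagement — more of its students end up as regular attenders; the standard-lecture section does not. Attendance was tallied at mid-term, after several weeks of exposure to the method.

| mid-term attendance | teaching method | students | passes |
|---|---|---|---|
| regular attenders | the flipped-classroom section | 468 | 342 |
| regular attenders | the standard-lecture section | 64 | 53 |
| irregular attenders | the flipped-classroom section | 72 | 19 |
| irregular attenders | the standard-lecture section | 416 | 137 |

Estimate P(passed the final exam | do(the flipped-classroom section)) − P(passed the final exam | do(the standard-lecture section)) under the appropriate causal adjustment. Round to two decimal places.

+0.27

Mid-term attendance here is a post-treatment variable shaped by the teaching method; conditioning on it would introduce bias rather than remove it. The overall comparison is the causal one.
The causal difference is the pooled difference: 0.669 − 0.396 = +0.273.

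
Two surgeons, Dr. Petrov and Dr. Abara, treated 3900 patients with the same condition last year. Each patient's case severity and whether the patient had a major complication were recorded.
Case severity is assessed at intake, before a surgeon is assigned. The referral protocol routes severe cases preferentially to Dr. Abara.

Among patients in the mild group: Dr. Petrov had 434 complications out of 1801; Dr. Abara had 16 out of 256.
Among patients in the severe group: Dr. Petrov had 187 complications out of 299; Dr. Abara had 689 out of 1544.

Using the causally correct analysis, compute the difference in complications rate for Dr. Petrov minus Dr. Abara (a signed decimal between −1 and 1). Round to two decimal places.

+0.18

Dr. Abara is lower inside every case severity stratum but Dr. Petrov is lower in aggregate. Whether to stratify depends on how case severity relates to the surgeon.
Case severity is set before the surgeon has any effect — it is not caused by the surgeon — and it independently drives the outcome. That makes it a confounder, so the causal comparison is within case severity levels.
Adjusting over the population distribution of case severity: 0.527·(0.241−0.062) + 0.473·(0.625−0.446) = +0.179.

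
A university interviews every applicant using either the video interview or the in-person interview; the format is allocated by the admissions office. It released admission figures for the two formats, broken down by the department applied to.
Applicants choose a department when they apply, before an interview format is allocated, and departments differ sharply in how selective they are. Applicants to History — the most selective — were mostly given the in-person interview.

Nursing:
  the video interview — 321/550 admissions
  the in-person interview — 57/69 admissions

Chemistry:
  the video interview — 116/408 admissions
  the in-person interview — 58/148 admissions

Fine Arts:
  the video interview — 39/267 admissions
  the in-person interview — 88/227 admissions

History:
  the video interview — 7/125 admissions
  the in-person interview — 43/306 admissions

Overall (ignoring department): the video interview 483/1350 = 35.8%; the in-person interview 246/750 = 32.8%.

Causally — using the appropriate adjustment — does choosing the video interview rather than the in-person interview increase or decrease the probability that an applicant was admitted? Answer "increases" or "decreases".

Within every department level the in-person interview has the higher rate, yet pooled the video interview does — Simpson's reversal.
Nothing the interview format does changes department; the imbalance is an allocation artefact. With department also predicting the outcome, the pooled figure is confounded, and the within-stratum comparison is the causal one.
Within each level — Nursing: 58.4% vs 82.6%; Chemistry: 28.4% vs 39.2%; Fine Arts: 14.6% vs 38.8%; History: 5.6% vs 14.1% — the in-person interview is higher every time.

decreases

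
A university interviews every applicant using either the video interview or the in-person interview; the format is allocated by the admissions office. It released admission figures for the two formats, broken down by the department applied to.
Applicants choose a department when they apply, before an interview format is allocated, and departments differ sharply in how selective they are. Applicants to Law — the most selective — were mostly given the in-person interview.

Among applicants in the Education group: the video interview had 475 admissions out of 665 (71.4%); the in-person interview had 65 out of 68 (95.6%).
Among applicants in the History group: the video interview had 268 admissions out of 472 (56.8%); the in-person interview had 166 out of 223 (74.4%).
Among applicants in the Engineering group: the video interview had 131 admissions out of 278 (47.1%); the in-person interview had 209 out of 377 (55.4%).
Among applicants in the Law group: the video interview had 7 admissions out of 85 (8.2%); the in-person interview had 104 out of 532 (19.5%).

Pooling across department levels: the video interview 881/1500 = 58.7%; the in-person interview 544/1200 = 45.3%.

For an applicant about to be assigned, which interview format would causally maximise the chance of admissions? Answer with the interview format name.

Within every department level the in-person interview has the higher rate, yet pooled the video interview does — Simpson's reversal.
Since department is a pre-existing factor (not a product of the interview format) and it affects the outcome on its own, it is a confounder. The stratified rates, not the pooled rate, identify the causal effect.
Within each level — Education: 71.4% vs 95.6%; History: 56.8% vs 74.4%; Engineering: 47.1% vs 55.4%; Law: 8.2% vs 19.5% — the in-person interview is higher every time.

the in-person interview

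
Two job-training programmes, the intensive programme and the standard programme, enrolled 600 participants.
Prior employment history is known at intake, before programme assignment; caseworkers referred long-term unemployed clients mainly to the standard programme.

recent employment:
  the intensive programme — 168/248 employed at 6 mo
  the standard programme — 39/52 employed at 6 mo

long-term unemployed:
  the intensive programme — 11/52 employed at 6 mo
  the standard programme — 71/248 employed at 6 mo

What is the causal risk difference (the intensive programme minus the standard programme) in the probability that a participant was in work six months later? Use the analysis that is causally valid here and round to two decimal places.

Within every prior employment history level the standard programme has the higher rate, yet pooled the intensive programme does — Simpson's reversal.
Since prior employment history is a pre-existing factor (not a product of the programme) and it affects the outcome on its own, it is a confounder. The stratified rates, not the pooled rate, identify the causal effect.
Adjusting over the population distribution of prior employment history: 0.500·(0.677−0.750) + 0.500·(0.212−0.286) = -0.074.

-0.07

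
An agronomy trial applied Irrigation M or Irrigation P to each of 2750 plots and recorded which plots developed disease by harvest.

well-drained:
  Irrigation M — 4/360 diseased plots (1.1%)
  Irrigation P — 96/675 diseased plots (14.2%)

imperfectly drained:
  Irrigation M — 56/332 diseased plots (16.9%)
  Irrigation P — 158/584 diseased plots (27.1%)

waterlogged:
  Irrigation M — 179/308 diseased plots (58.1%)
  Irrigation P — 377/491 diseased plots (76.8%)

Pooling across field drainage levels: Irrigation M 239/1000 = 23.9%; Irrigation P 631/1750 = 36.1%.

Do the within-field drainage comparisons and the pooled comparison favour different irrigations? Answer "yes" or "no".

no

Within each field drainage level (well-drained 1.1% vs 14.2%; imperfectly drained 16.9% vs 27.1%; waterlogged 58.1% vs 76.8%), Irrigation M has the lower rate every time. Pooled: 23.9% vs 36.1% — Irrigation M has the lower rate overall. They agree.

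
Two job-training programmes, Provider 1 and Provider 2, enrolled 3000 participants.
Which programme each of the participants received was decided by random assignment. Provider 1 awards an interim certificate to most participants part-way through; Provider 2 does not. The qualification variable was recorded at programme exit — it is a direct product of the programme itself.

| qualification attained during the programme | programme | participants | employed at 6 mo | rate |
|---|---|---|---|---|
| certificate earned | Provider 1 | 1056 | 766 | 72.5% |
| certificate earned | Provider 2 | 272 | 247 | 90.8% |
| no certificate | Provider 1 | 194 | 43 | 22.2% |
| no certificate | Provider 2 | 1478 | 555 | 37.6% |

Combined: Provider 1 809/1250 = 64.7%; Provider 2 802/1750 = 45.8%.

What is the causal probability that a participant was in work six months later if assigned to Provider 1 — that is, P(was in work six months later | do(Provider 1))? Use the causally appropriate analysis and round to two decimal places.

Qualification attained during the programme is downstream of the programme. One should not condition on a consequence of treatment, so the overall rates are the right comparison.
So P(outcome | do(Provider 1)) is just the pooled rate for Provider 1: 809/1250 = 0.647.

0.65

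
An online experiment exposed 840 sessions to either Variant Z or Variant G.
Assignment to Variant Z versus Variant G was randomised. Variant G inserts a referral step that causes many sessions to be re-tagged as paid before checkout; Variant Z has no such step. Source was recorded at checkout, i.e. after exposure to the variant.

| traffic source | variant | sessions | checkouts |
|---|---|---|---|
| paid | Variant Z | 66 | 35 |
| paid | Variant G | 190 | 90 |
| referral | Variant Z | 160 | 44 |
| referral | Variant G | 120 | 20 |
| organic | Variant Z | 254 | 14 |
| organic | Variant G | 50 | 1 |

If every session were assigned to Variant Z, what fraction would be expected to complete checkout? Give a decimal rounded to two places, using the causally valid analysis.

0.19

Traffic source here is a post-treatment variable shaped by the variant; conditioning on it would introduce bias rather than remove it. The overall comparison is the causal one.
So P(outcome | do(Variant Z)) is just the pooled rate for Variant Z: 93/480 = 0.194.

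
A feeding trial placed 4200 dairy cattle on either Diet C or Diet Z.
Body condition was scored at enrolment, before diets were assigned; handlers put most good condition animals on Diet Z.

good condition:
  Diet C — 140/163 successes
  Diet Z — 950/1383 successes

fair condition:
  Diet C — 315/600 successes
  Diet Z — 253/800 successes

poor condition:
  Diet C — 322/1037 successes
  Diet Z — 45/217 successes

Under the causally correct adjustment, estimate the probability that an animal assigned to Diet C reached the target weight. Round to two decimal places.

The starting body condition-specific comparison favours Diet C throughout, but the pooled figures favour Diet Z. The question is whether to condition on starting body condition.
Starting body condition satisfies the back-door criterion: it is not a descendant of the diet, and it blocks the spurious path from diet to outcome. Adjusting for it (i.e., using the within-starting body condition rates) gives the causal effect.
Standardising Diet C to the population starting body condition mix: 0.368·140/163 + 0.333·315/600 + 0.299·322/1037 = 0.584.

0.58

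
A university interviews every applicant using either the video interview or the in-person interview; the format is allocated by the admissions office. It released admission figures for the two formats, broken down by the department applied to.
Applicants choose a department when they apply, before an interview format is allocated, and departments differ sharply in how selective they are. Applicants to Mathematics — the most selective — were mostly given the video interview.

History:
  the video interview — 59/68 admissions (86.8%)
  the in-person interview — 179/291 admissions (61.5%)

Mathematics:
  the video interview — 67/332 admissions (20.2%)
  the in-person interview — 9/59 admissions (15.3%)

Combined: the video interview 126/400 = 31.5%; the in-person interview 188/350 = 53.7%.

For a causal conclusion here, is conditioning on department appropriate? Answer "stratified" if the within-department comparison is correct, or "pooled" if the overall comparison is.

The department-specific comparison favours the video interview throughout, but the pooled figures favour the in-person interview. The question is whether to condition on department.
Since department is a pre-existing factor (not a product of the interview format) and it affects the outcome on its own, it is a confounder. The stratified rates, not the pooled rate, identify the causal effect.
Within each level — History: 86.8% vs 61.5%; Mathematics: 20.2% vs 15.3% — the video interview is higher every time.

stratified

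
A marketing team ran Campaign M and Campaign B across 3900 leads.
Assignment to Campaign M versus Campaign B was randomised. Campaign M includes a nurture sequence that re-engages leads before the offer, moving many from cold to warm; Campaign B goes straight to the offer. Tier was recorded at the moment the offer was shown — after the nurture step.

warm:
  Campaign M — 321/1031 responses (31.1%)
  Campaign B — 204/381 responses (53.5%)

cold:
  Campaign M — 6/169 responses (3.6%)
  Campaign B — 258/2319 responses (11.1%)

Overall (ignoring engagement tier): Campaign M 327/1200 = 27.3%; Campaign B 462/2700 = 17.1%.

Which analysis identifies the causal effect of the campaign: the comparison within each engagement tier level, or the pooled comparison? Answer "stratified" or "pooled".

pooled

The stratified and pooled comparisons disagree (Campaign B wins within each engagement tier; Campaign M wins overall), so the answer turns on the causal role of engagement tier.
Stratifying would compare campaigns among leads the campaigns themselves sorted into engagement tier groups — a form of selection on an intermediate. The unconditioned pooled rates give the total causal effect.
Pooled: Campaign M 27.3% vs Campaign B 17.1%; Campaign M is higher overall.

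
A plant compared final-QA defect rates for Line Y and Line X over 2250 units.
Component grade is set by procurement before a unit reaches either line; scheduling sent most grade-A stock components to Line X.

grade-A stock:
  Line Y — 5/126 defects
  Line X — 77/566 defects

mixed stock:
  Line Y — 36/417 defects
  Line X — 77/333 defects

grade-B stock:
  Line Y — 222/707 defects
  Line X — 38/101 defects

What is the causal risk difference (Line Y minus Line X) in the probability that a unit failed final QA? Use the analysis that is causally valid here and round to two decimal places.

-0.10

Component grade differs across lines for reasons unrelated to any effect of the line itself, and it separately predicts the outcome — a classic confounder. We must compare within component grade levels.
Adjusting over the population distribution of component grade: 0.308·(0.040−0.136) + 0.333·(0.086−0.231) + 0.359·(0.314−0.376) = -0.100.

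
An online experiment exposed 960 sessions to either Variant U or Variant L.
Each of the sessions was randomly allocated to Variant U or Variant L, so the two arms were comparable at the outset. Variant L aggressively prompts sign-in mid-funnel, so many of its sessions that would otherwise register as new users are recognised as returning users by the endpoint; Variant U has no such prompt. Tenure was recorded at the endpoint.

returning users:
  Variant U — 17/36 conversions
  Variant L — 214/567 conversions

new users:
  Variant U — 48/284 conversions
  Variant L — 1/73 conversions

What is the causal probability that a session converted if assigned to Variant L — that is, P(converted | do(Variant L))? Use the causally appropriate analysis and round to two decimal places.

User tenure is recorded after the variant and is itself shifted by it — it sits on the causal path from variant to outcome. Conditioning on a mediator would strip out part of the effect we want; the pooled comparison gives the total causal effect.
So P(outcome | do(Variant L)) is just the pooled rate for Variant L: 215/640 = 0.336.

0.34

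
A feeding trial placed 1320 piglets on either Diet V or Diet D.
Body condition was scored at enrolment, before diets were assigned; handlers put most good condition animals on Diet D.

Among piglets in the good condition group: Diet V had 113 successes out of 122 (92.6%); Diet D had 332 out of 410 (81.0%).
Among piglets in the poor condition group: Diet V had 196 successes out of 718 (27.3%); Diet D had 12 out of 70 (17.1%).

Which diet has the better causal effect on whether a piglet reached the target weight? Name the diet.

Diet V

Here starting body condition is a common cause — it drives both which diet a case falls under and the outcome. The crude comparison mixes populations; the stratum-specific rates are the causally relevant ones.
Within each level — good condition: 92.6% vs 81.0%; poor condition: 27.3% vs 17.1% — Diet V is higher every time.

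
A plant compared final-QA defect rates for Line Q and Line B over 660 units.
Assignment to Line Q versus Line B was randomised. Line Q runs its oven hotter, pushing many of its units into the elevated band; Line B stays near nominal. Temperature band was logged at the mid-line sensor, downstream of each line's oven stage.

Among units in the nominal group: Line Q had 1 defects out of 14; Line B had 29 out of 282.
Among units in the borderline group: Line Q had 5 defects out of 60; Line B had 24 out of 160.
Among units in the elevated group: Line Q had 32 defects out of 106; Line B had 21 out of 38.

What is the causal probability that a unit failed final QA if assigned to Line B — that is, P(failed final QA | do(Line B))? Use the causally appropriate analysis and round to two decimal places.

Because the line influences in-process temperature band, in-process temperature band is a post-treatment mediator, not a confounder. Stratifying on it would bias the estimate; the causal effect is the crude pooled difference.
So P(outcome | do(Line B)) is just the pooled rate for Line B: 74/480 = 0.154.

0.15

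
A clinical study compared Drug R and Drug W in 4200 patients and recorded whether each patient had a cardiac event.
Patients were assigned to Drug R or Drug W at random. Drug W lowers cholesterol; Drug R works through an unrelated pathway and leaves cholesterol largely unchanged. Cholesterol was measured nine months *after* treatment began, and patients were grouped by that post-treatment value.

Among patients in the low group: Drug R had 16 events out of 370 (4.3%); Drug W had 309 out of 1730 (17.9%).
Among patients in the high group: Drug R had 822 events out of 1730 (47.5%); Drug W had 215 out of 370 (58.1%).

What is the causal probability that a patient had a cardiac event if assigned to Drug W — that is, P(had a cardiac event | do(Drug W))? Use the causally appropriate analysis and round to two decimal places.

Cholesterol is downstream of the drug. One should not condition on a consequence of treatment, so the overall rates are the right comparison.
So P(outcome | do(Drug W)) is just the pooled rate for Drug W: 524/2100 = 0.250.

0.25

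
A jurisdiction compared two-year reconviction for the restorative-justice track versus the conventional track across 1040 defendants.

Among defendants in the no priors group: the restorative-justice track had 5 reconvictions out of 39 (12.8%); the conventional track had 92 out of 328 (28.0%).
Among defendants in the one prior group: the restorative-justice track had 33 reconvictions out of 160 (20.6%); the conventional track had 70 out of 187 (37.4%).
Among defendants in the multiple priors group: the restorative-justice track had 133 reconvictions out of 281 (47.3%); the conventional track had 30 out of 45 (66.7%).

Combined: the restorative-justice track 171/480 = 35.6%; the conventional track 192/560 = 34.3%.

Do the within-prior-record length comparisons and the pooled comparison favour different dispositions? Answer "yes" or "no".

yes

Within each prior-record length level (no priors 12.8% vs 28.0%; one prior 20.6% vs 37.4%; multiple priors 47.3% vs 66.7%), the restorative-justice track has the lower rate every time. Pooled: 35.6% vs 34.3% — the conventional track has the lower rate overall. The two comparisons disagree.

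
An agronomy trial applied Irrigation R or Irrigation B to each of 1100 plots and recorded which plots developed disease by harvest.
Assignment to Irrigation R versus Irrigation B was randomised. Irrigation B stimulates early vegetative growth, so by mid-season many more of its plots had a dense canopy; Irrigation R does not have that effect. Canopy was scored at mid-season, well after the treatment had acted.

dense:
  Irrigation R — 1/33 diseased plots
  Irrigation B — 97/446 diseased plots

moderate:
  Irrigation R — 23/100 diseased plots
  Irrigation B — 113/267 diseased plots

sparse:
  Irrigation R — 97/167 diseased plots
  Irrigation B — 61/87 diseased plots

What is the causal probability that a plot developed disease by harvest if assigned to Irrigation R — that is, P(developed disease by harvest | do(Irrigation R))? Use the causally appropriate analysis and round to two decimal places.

Stratifying would compare irrigations among plots the irrigations themselves sorted into mid-season canopy groups — a form of selection on an intermediate. The unconditioned pooled rates give the total causal effect.
So P(outcome | do(Irrigation R)) is just the pooled rate for Irrigation R: 121/300 = 0.403.

0.40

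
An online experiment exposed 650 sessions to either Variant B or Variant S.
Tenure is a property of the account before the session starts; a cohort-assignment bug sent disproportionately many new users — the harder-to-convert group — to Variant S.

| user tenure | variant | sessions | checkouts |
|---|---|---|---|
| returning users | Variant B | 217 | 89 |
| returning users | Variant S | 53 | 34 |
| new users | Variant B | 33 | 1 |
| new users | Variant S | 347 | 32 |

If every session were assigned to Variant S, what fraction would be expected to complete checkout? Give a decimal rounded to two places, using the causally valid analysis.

Within every user tenure level Variant S has the higher rate, yet pooled Variant B does — Simpson's reversal.
The imbalance in user tenure arose from how sessions were allocated, not from anything the variant did; and user tenure independently affects the outcome. The pooled gap is confounded — condition on user tenure.
Standardising Variant S to the population user tenure mix: 0.415·34/53 + 0.585·32/347 = 0.320.

0.32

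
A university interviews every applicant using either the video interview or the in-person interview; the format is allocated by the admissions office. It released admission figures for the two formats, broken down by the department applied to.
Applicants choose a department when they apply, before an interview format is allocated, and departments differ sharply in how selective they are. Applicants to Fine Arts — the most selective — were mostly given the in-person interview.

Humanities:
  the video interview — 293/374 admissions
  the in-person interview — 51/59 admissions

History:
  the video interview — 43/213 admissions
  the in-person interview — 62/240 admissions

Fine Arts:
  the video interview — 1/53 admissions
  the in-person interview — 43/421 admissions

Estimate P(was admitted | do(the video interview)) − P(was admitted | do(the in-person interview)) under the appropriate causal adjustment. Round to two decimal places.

Since department is a pre-existing factor (not a product of the interview format) and it affects the outcome on its own, it is a confounder. The stratified rates, not the pooled rate, identify the causal effect.
Adjusting over the population distribution of department: 0.318·(0.783−0.864) + 0.333·(0.202−0.258) + 0.349·(0.019−0.102) = -0.074.

-0.07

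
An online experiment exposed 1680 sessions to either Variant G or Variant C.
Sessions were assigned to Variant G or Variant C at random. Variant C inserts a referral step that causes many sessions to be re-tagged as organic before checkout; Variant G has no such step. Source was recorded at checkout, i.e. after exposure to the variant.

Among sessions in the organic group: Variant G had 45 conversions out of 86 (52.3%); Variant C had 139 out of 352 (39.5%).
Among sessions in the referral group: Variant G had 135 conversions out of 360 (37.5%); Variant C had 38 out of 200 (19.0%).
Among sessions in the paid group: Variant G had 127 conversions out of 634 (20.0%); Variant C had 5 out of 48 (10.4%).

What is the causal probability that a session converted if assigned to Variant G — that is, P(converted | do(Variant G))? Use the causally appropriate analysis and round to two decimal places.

0.28

The distribution of traffic source is itself part of what the variant does — it is an intermediate outcome. Holding it fixed would remove that part of the effect; the total effect is the pooled difference.
So P(outcome | do(Variant G)) is just the pooled rate for Variant G: 307/1080 = 0.284.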